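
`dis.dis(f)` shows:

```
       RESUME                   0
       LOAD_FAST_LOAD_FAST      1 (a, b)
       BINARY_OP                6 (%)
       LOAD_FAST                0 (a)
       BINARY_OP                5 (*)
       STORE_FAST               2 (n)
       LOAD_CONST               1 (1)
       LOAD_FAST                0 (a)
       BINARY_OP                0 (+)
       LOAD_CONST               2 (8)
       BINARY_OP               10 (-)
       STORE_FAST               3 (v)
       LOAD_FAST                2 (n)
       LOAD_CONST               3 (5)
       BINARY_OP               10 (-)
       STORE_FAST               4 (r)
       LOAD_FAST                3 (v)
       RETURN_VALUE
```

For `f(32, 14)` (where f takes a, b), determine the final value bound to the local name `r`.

LOAD_FAST_LOAD_FAST a,b → push 32,14. Stack: [32, 14]
BINARY_OP % → 32 % 14 = 4. Stack: [4]
LOAD_FAST a → push 32. Stack: [4, 32]
BINARY_OP * → 4 * 32 = 128. Stack: [128]
STORE_FAST n → n=128. Stack: []
LOAD_CONST → push 1. Stack: [1]
LOAD_FAST a → push 32. Stack: [1, 32]
BINARY_OP + → 1 + 32 = 33. Stack: [33]
LOAD_CONST → push 8. Stack: [33, 8]
BINARY_OP - → 33 - 8 = 25. Stack: [25]
STORE_FAST v → v=25. Stack: []
LOAD_FAST n → push 128. Stack: [128]
LOAD_CONST → push 5. Stack: [128, 5]
BINARY_OP - → 128 - 5 = 123. Stack: [123]
STORE_FAST r → r=123. Stack: []
LOAD_FAST v → push 25. Stack: [25]
RETURN_VALUE → return 25.

123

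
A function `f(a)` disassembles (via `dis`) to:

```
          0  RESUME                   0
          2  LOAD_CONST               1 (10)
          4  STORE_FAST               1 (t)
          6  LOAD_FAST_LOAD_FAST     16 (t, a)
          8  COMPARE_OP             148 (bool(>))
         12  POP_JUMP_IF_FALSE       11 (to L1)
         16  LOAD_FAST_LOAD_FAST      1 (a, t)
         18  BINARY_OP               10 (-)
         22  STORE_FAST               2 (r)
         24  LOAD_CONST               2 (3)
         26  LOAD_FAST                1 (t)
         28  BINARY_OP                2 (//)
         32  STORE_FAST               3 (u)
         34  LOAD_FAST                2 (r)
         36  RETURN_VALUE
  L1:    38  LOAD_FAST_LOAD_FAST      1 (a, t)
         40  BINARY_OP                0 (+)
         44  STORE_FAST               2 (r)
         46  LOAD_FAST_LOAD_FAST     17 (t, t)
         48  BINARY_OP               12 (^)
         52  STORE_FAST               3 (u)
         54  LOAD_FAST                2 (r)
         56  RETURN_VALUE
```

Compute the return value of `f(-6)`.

LOAD_CONST → push 10. Stack: [10]
STORE_FAST t → t=10. Stack: []
LOAD_FAST_LOAD_FAST t,a → push 10,-6. Stack: [10, -6]
COMPARE_OP bool(>) → 10 vs -6 = True. Stack: [True]
POP_JUMP_IF_FALSE → pop True; no jump. Stack: []
LOAD_FAST_LOAD_FAST a,t → push -6,10. Stack: [-6, 10]
BINARY_OP - → -6 - 10 = -16. Stack: [-16]
STORE_FAST r → r=-16. Stack: []
LOAD_CONST → push 3. Stack: [3]
LOAD_FAST t → push 10. Stack: [3, 10]
BINARY_OP // → 3 // 10 = 0. Stack: [0]
STORE_FAST u → u=0. Stack: []
LOAD_FAST r → push -16. Stack: [-16]
RETURN_VALUE → return -16.

-16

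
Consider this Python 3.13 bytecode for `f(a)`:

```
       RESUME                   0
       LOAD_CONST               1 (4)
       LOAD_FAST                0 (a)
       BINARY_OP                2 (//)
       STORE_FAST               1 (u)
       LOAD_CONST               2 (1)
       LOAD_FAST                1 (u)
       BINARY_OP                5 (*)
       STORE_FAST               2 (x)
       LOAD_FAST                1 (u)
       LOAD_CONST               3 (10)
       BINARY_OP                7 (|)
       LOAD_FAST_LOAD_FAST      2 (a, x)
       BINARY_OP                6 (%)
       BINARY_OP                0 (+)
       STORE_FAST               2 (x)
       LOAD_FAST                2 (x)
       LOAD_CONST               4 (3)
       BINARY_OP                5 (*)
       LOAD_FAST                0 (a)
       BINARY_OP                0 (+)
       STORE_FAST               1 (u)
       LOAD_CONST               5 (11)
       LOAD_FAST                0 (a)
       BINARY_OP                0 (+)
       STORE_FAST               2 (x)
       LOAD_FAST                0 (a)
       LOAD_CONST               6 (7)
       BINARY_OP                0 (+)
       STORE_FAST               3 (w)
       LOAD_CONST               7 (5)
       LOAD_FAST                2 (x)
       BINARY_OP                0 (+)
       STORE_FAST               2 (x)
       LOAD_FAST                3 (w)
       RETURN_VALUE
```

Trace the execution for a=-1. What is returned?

LOAD_CONST → push 4. Stack: [4]
LOAD_FAST a → push -1. Stack: [4, -1]
BINARY_OP // → 4 // -1 = -4. Stack: [-4]
STORE_FAST u → u=-4. Stack: []
LOAD_CONST → push 1. Stack: [1]
LOAD_FAST u → push -4. Stack: [1, -4]
BINARY_OP * → 1 * -4 = -4. Stack: [-4]
STORE_FAST x → x=-4. Stack: []
LOAD_FAST u → push -4. Stack: [-4]
LOAD_CONST → push 10. Stack: [-4, 10]
BINARY_OP | → -4 | 10 = -2. Stack: [-2]
LOAD_FAST_LOAD_FAST a,x → push -1,-4. Stack: [-2, -1, -4]
BINARY_OP % → -1 % -4 = -1. Stack: [-2, -1]
BINARY_OP + → -2 + -1 = -3. Stack: [-3]
STORE_FAST x → x=-3. Stack: []
LOAD_FAST x → push -3. Stack: [-3]
LOAD_CONST → push 3. Stack: [-3, 3]
BINARY_OP * → -3 * 3 = -9. Stack: [-9]
LOAD_FAST a → push -1. Stack: [-9, -1]
BINARY_OP + → -9 + -1 = -10. Stack: [-10]
STORE_FAST u → u=-10. Stack: []
LOAD_CONST → push 11. Stack: [11]
LOAD_FAST a → push -1. Stack: [11, -1]
BINARY_OP + → 11 + -1 = 10. Stack: [10]
STORE_FAST x → x=10. Stack: []
LOAD_FAST a → push -1. Stack: [-1]
LOAD_CONST → push 7. Stack: [-1, 7]
BINARY_OP + → -1 + 7 = 6. Stack: [6]
STORE_FAST w → w=6. Stack: []
LOAD_CONST → push 5. Stack: [5]
LOAD_FAST x → push 10. Stack: [5, 10]
BINARY_OP + → 5 + 10 = 15. Stack: [15]
STORE_FAST x → x=15. Stack: []
LOAD_FAST w → push 6. Stack: [6]
RETURN_VALUE → return 6.

6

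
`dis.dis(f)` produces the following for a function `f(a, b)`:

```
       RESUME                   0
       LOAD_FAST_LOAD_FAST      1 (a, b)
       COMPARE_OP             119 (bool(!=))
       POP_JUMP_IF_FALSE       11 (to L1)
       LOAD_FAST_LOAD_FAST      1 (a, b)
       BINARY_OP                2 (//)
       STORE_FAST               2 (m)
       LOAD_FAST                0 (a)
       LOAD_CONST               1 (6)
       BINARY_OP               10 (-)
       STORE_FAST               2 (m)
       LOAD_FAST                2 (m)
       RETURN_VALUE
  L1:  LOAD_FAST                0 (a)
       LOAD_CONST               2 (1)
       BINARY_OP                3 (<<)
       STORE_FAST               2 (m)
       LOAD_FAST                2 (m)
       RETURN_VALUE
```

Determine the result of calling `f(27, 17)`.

LOAD_FAST_LOAD_FAST a,b → push 27,17. Stack: [27, 17]
COMPARE_OP bool(!=) → 27 vs 17 = True. Stack: [True]
POP_JUMP_IF_FALSE → pop True; no jump. Stack: []
LOAD_FAST_LOAD_FAST a,b → push 27,17. Stack: [27, 17]
BINARY_OP // → 27 // 17 = 1. Stack: [1]
STORE_FAST m → m=1. Stack: []
LOAD_FAST a → push 27. Stack: [27]
LOAD_CONST → push 6. Stack: [27, 6]
BINARY_OP - → 27 - 6 = 21. Stack: [21]
STORE_FAST m → m=21. Stack: []
LOAD_FAST m → push 21. Stack: [21]
RETURN_VALUE → return 21.

21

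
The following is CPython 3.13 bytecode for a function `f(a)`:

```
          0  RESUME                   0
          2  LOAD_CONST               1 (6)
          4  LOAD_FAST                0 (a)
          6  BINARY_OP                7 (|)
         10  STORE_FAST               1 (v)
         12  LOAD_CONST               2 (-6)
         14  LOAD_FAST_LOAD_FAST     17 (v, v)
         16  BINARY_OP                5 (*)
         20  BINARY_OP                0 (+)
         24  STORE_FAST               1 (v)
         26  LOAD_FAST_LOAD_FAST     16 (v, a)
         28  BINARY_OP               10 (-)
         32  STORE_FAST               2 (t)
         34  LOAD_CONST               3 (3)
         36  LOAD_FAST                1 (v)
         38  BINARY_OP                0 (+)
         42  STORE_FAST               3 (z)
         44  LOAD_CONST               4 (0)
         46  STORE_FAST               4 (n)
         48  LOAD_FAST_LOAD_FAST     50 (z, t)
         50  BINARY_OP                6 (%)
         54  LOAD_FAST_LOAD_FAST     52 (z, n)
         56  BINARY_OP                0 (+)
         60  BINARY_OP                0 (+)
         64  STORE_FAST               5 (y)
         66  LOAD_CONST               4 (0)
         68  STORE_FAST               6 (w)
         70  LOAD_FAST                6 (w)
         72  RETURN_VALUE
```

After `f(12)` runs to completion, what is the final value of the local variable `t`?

LOAD_CONST → push 6. Stack: [6]
LOAD_FAST a → push 12. Stack: [6, 12]
BINARY_OP | → 6 | 12 = 14. Stack: [14]
STORE_FAST v → v=14. Stack: []
LOAD_CONST → push -6. Stack: [-6]
LOAD_FAST_LOAD_FAST v,v → push 14,14. Stack: [-6, 14, 14]
BINARY_OP * → 14 * 14 = 196. Stack: [-6, 196]
BINARY_OP + → -6 + 196 = 190. Stack: [190]
STORE_FAST v → v=190. Stack: []
LOAD_FAST_LOAD_FAST v,a → push 190,12. Stack: [190, 12]
BINARY_OP - → 190 - 12 = 178. Stack: [178]
STORE_FAST t → t=178. Stack: []
LOAD_CONST → push 3. Stack: [3]
LOAD_FAST v → push 190. Stack: [3, 190]
BINARY_OP + → 3 + 190 = 193. Stack: [193]
STORE_FAST z → z=193. Stack: []
LOAD_CONST → push 0. Stack: [0]
STORE_FAST n → n=0. Stack: []
LOAD_FAST_LOAD_FAST z,t → push 193,178. Stack: [193, 178]
BINARY_OP % → 193 % 178 = 15. Stack: [15]
LOAD_FAST_LOAD_FAST z,n → push 193,0. Stack: [15, 193, 0]
BINARY_OP + → 193 + 0 = 193. Stack: [15, 193]
BINARY_OP + → 15 + 193 = 208. Stack: [208]
STORE_FAST y → y=208. Stack: []
LOAD_CONST → push 0. Stack: [0]
STORE_FAST w → w=0. Stack: []
LOAD_FAST w → push 0. Stack: [0]
RETURN_VALUE → return 0.

178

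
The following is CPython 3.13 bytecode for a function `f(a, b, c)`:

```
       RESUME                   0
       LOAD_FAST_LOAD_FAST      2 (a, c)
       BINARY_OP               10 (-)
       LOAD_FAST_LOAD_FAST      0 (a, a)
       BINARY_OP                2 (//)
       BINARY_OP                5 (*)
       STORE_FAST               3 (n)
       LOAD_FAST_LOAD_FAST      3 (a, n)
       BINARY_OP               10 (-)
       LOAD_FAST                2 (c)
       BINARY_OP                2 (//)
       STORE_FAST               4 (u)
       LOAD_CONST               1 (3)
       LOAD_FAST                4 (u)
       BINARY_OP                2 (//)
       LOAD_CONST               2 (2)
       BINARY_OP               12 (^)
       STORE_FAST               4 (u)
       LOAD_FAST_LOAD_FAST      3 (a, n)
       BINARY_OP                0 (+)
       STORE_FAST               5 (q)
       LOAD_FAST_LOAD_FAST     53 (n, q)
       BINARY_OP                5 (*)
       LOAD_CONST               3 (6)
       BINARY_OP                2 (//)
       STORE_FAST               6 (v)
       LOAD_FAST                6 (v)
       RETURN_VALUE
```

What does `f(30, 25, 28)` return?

10

LOAD_FAST_LOAD_FAST a,c → push 30,28. Stack: [30, 28]
BINARY_OP - → 30 - 28 = 2. Stack: [2]
LOAD_FAST_LOAD_FAST a,a → push 30,30. Stack: [2, 30, 30]
BINARY_OP // → 30 // 30 = 1. Stack: [2, 1]
BINARY_OP * → 2 * 1 = 2. Stack: [2]
STORE_FAST n → n=2. Stack: []
LOAD_FAST_LOAD_FAST a,n → push 30,2. Stack: [30, 2]
BINARY_OP - → 30 - 2 = 28. Stack: [28]
LOAD_FAST c → push 28. Stack: [28, 28]
BINARY_OP // → 28 // 28 = 1. Stack: [1]
STORE_FAST u → u=1. Stack: []
LOAD_CONST → push 3. Stack: [3]
LOAD_FAST u → push 1. Stack: [3, 1]
BINARY_OP // → 3 // 1 = 3. Stack: [3]
LOAD_CONST → push 2. Stack: [3, 2]
BINARY_OP ^ → 3 ^ 2 = 1. Stack: [1]
STORE_FAST u → u=1. Stack: []
LOAD_FAST_LOAD_FAST a,n → push 30,2. Stack: [30, 2]
BINARY_OP + → 30 + 2 = 32. Stack: [32]
STORE_FAST q → q=32. Stack: []
LOAD_FAST_LOAD_FAST n,q → push 2,32. Stack: [2, 32]
BINARY_OP * → 2 * 32 = 64. Stack: [64]
LOAD_CONST → push 6. Stack: [64, 6]
BINARY_OP // → 64 // 6 = 10. Stack: [10]
STORE_FAST v → v=10. Stack: []
LOAD_FAST v → push 10. Stack: [10]
RETURN_VALUE → return 10.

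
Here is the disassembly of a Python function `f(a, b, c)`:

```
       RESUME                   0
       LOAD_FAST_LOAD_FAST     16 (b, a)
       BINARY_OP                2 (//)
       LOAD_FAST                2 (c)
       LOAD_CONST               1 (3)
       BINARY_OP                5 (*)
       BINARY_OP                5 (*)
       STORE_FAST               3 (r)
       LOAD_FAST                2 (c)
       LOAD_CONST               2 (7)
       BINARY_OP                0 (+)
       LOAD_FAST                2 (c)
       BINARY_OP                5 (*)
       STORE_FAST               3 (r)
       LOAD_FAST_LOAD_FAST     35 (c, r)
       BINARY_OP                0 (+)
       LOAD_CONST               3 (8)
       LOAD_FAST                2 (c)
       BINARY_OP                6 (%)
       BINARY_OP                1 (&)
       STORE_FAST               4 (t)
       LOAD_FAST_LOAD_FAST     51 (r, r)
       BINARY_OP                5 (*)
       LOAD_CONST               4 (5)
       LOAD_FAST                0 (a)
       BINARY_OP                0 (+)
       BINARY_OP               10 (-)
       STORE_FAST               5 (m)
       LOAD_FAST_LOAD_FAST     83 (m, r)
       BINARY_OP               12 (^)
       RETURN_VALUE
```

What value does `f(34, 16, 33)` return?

LOAD_FAST_LOAD_FAST b,a → push 16,34. Stack: [16, 34]
BINARY_OP // → 16 // 34 = 0. Stack: [0]
LOAD_FAST c → push 33. Stack: [0, 33]
LOAD_CONST → push 3. Stack: [0, 33, 3]
BINARY_OP * → 33 * 3 = 99. Stack: [0, 99]
BINARY_OP * → 0 * 99 = 0. Stack: [0]
STORE_FAST r → r=0. Stack: []
LOAD_FAST c → push 33. Stack: [33]
LOAD_CONST → push 7. Stack: [33, 7]
BINARY_OP + → 33 + 7 = 40. Stack: [40]
LOAD_FAST c → push 33. Stack: [40, 33]
BINARY_OP * → 40 * 33 = 1320. Stack: [1320]
STORE_FAST r → r=1320. Stack: []
LOAD_FAST_LOAD_FAST c,r → push 33,1320. Stack: [33, 1320]
BINARY_OP + → 33 + 1320 = 1353. Stack: [1353]
LOAD_CONST → push 8. Stack: [1353, 8]
LOAD_FAST c → push 33. Stack: [1353, 8, 33]
BINARY_OP % → 8 % 33 = 8. Stack: [1353, 8]
BINARY_OP & → 1353 & 8 = 8. Stack: [8]
STORE_FAST t → t=8. Stack: []
LOAD_FAST_LOAD_FAST r,r → push 1320,1320. Stack: [1320, 1320]
BINARY_OP * → 1320 * 1320 = 1742400. Stack: [1742400]
LOAD_CONST → push 5. Stack: [1742400, 5]
LOAD_FAST a → push 34. Stack: [1742400, 5, 34]
BINARY_OP + → 5 + 34 = 39. Stack: [1742400, 39]
BINARY_OP - → 1742400 - 39 = 1742361. Stack: [1742361]
STORE_FAST m → m=1742361. Stack: []
LOAD_FAST_LOAD_FAST m,r → push 1742361,1320. Stack: [1742361, 1320]
BINARY_OP ^ → 1742361 ^ 1320 = 1741617. Stack: [1741617]
RETURN_VALUE → return 1741617.

1741617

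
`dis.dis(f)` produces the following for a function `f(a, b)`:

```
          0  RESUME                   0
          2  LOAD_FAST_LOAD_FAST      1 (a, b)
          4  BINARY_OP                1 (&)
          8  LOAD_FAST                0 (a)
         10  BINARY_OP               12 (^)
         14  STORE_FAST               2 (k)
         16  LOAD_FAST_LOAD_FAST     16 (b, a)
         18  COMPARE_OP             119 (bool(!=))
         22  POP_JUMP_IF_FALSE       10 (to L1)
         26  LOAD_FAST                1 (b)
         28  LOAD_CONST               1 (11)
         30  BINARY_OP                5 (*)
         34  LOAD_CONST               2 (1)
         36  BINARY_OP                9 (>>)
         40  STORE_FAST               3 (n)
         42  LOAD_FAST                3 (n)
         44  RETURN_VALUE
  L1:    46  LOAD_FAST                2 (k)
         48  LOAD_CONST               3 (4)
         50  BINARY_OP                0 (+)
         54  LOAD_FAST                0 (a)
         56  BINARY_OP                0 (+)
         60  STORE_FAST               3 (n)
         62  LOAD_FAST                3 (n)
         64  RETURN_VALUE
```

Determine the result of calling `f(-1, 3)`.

16

LOAD_FAST_LOAD_FAST a,b → push -1,3. Stack: [-1, 3]
BINARY_OP & → -1 & 3 = 3. Stack: [3]
LOAD_FAST a → push -1. Stack: [3, -1]
BINARY_OP ^ → 3 ^ -1 = -4. Stack: [-4]
STORE_FAST k → k=-4. Stack: []
LOAD_FAST_LOAD_FAST b,a → push 3,-1. Stack: [3, -1]
COMPARE_OP bool(!=) → 3 vs -1 = True. Stack: [True]
POP_JUMP_IF_FALSE → pop True; no jump. Stack: []
LOAD_FAST b → push 3. Stack: [3]
LOAD_CONST → push 11. Stack: [3, 11]
BINARY_OP * → 3 * 11 = 33. Stack: [33]
LOAD_CONST → push 1. Stack: [33, 1]
BINARY_OP >> → 33 >> 1 = 16. Stack: [16]
STORE_FAST n → n=16. Stack: []
LOAD_FAST n → push 16. Stack: [16]
RETURN_VALUE → return 16.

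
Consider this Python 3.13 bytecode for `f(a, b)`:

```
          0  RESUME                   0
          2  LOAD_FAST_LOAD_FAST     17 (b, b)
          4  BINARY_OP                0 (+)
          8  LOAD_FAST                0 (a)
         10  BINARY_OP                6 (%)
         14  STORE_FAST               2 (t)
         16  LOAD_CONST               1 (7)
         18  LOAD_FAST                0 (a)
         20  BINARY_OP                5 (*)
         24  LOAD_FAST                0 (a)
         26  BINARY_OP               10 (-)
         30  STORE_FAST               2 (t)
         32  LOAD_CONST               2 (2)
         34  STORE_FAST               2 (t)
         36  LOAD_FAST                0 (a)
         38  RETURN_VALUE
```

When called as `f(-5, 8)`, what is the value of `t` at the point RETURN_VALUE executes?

2

LOAD_FAST_LOAD_FAST b,b → push 8,8. Stack: [8, 8]
BINARY_OP + → 8 + 8 = 16. Stack: [16]
LOAD_FAST a → push -5. Stack: [16, -5]
BINARY_OP % → 16 % -5 = -4. Stack: [-4]
STORE_FAST t → t=-4. Stack: []
LOAD_CONST → push 7. Stack: [7]
LOAD_FAST a → push -5. Stack: [7, -5]
BINARY_OP * → 7 * -5 = -35. Stack: [-35]
LOAD_FAST a → push -5. Stack: [-35, -5]
BINARY_OP - → -35 - -5 = -30. Stack: [-30]
STORE_FAST t → t=-30. Stack: []
LOAD_CONST → push 2. Stack: [2]
STORE_FAST t → t=2. Stack: []
LOAD_FAST a → push -5. Stack: [-5]
RETURN_VALUE → return -5.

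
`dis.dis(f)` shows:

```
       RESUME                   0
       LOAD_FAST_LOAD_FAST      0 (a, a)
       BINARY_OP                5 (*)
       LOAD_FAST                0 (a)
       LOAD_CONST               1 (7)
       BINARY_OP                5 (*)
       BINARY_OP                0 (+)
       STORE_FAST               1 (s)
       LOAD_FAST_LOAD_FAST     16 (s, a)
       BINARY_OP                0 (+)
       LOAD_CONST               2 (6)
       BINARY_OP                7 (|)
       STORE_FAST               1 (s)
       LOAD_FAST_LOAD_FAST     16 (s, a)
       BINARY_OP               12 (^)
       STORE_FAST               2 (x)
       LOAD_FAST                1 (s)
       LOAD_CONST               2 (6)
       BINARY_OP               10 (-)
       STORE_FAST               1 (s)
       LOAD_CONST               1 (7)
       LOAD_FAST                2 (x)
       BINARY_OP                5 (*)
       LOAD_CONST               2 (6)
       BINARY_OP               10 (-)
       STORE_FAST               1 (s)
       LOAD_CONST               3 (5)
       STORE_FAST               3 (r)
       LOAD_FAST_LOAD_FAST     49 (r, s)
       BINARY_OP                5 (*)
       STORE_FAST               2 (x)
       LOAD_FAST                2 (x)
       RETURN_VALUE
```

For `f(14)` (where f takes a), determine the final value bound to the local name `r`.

LOAD_FAST_LOAD_FAST a,a → push 14,14. Stack: [14, 14]
BINARY_OP * → 14 * 14 = 196. Stack: [196]
LOAD_FAST a → push 14. Stack: [196, 14]
LOAD_CONST → push 7. Stack: [196, 14, 7]
BINARY_OP * → 14 * 7 = 98. Stack: [196, 98]
BINARY_OP + → 196 + 98 = 294. Stack: [294]
STORE_FAST s → s=294. Stack: []
LOAD_FAST_LOAD_FAST s,a → push 294,14. Stack: [294, 14]
BINARY_OP + → 294 + 14 = 308. Stack: [308]
LOAD_CONST → push 6. Stack: [308, 6]
BINARY_OP | → 308 | 6 = 310. Stack: [310]
STORE_FAST s → s=310. Stack: []
LOAD_FAST_LOAD_FAST s,a → push 310,14. Stack: [310, 14]
BINARY_OP ^ → 310 ^ 14 = 312. Stack: [312]
STORE_FAST x → x=312. Stack: []
LOAD_FAST s → push 310. Stack: [310]
LOAD_CONST → push 6. Stack: [310, 6]
BINARY_OP - → 310 - 6 = 304. Stack: [304]
STORE_FAST s → s=304. Stack: []
LOAD_CONST → push 7. Stack: [7]
LOAD_FAST x → push 312. Stack: [7, 312]
BINARY_OP * → 7 * 312 = 2184. Stack: [2184]
LOAD_CONST → push 6. Stack: [2184, 6]
BINARY_OP - → 2184 - 6 = 2178. Stack: [2178]
STORE_FAST s → s=2178. Stack: []
LOAD_CONST → push 5. Stack: [5]
STORE_FAST r → r=5. Stack: []
LOAD_FAST_LOAD_FAST r,s → push 5,2178. Stack: [5, 2178]
BINARY_OP * → 5 * 2178 = 10890. Stack: [10890]
STORE_FAST x → x=10890. Stack: []
LOAD_FAST x → push 10890. Stack: [10890]
RETURN_VALUE → return 10890.

5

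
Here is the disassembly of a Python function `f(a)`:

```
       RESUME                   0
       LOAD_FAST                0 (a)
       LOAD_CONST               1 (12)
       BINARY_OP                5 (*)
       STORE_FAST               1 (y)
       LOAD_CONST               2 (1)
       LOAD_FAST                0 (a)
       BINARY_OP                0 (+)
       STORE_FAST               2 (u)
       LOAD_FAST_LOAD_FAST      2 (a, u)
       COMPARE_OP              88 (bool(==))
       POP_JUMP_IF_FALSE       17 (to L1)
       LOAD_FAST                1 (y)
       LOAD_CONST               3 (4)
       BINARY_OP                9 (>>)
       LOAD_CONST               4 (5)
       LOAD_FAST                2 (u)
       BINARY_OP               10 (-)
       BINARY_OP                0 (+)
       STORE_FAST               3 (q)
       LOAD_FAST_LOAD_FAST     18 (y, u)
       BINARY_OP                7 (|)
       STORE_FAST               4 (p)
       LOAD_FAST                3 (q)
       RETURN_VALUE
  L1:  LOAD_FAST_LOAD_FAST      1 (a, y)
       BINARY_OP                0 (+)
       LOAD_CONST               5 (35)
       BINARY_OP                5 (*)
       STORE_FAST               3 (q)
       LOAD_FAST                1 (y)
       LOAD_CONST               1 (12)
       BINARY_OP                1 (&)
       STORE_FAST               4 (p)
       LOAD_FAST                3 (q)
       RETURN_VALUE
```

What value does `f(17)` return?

7735

LOAD_FAST a → push 17. Stack: [17]
LOAD_CONST → push 12. Stack: [17, 12]
BINARY_OP * → 17 * 12 = 204. Stack: [204]
STORE_FAST y → y=204. Stack: []
LOAD_CONST → push 1. Stack: [1]
LOAD_FAST a → push 17. Stack: [1, 17]
BINARY_OP + → 1 + 17 = 18. Stack: [18]
STORE_FAST u → u=18. Stack: []
LOAD_FAST_LOAD_FAST a,u → push 17,18. Stack: [17, 18]
COMPARE_OP bool(==) → 17 vs 18 = False. Stack: [False]
POP_JUMP_IF_FALSE → pop False; jump. Stack: []
LOAD_FAST_LOAD_FAST a,y → push 17,204. Stack: [17, 204]
BINARY_OP + → 17 + 204 = 221. Stack: [221]
LOAD_CONST → push 35. Stack: [221, 35]
BINARY_OP * → 221 * 35 = 7735. Stack: [7735]
STORE_FAST q → q=7735. Stack: []
LOAD_FAST y → push 204. Stack: [204]
LOAD_CONST → push 12. Stack: [204, 12]
BINARY_OP & → 204 & 12 = 12. Stack: [12]
STORE_FAST p → p=12. Stack: []
LOAD_FAST q → push 7735. Stack: [7735]
RETURN_VALUE → return 7735.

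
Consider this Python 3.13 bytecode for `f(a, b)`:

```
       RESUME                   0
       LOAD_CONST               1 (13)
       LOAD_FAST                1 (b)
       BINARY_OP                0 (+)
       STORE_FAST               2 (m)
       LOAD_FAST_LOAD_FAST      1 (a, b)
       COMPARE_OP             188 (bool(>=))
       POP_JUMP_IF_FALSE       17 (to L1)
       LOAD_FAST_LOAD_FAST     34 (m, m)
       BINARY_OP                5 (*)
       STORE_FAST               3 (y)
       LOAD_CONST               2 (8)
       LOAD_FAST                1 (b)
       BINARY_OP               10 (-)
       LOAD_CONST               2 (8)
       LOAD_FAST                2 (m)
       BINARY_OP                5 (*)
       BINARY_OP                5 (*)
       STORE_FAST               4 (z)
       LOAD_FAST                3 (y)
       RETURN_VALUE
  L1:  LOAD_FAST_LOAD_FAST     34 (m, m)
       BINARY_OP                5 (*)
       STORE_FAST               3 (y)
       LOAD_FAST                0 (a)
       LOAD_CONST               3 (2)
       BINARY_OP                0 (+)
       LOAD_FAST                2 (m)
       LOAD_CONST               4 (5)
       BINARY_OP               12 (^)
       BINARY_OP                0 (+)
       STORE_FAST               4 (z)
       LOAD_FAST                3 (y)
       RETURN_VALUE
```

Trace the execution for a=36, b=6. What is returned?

LOAD_CONST → push 13. Stack: [13]
LOAD_FAST b → push 6. Stack: [13, 6]
BINARY_OP + → 13 + 6 = 19. Stack: [19]
STORE_FAST m → m=19. Stack: []
LOAD_FAST_LOAD_FAST a,b → push 36,6. Stack: [36, 6]
COMPARE_OP bool(>=) → 36 vs 6 = True. Stack: [True]
POP_JUMP_IF_FALSE → pop True; no jump. Stack: []
LOAD_FAST_LOAD_FAST m,m → push 19,19. Stack: [19, 19]
BINARY_OP * → 19 * 19 = 361. Stack: [361]
STORE_FAST y → y=361. Stack: []
LOAD_CONST → push 8. Stack: [8]
LOAD_FAST b → push 6. Stack: [8, 6]
BINARY_OP - → 8 - 6 = 2. Stack: [2]
LOAD_CONST → push 8. Stack: [2, 8]
LOAD_FAST m → push 19. Stack: [2, 8, 19]
BINARY_OP * → 8 * 19 = 152. Stack: [2, 152]
BINARY_OP * → 2 * 152 = 304. Stack: [304]
STORE_FAST z → z=304. Stack: []
LOAD_FAST y → push 361. Stack: [361]
RETURN_VALUE → return 361.

361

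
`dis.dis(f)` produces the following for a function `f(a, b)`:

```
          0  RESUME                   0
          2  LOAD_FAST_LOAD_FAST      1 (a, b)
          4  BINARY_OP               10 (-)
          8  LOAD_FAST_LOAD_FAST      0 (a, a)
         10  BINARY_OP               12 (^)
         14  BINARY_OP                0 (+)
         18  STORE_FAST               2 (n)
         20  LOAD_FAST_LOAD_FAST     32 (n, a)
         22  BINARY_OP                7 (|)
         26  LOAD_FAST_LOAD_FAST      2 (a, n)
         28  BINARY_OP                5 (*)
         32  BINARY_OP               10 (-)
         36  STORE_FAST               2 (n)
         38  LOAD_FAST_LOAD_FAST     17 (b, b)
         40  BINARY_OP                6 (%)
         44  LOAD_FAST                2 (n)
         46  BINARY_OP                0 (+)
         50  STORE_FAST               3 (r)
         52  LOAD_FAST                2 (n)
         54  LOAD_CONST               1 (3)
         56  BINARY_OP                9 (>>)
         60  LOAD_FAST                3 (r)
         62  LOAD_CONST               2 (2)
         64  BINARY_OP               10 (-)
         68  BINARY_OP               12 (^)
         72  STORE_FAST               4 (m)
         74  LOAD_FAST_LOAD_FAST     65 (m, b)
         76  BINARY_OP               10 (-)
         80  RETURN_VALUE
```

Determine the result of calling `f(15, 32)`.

LOAD_FAST_LOAD_FAST a,b → push 15,32. Stack: [15, 32]
BINARY_OP - → 15 - 32 = -17. Stack: [-17]
LOAD_FAST_LOAD_FAST a,a → push 15,15. Stack: [-17, 15, 15]
BINARY_OP ^ → 15 ^ 15 = 0. Stack: [-17, 0]
BINARY_OP + → -17 + 0 = -17. Stack: [-17]
STORE_FAST n → n=-17. Stack: []
LOAD_FAST_LOAD_FAST n,a → push -17,15. Stack: [-17, 15]
BINARY_OP | → -17 | 15 = -17. Stack: [-17]
LOAD_FAST_LOAD_FAST a,n → push 15,-17. Stack: [-17, 15, -17]
BINARY_OP * → 15 * -17 = -255. Stack: [-17, -255]
BINARY_OP - → -17 - -255 = 238. Stack: [238]
STORE_FAST n → n=238. Stack: []
LOAD_FAST_LOAD_FAST b,b → push 32,32. Stack: [32, 32]
BINARY_OP % → 32 % 32 = 0. Stack: [0]
LOAD_FAST n → push 238. Stack: [0, 238]
BINARY_OP + → 0 + 238 = 238. Stack: [238]
STORE_FAST r → r=238. Stack: []
LOAD_FAST n → push 238. Stack: [238]
LOAD_CONST → push 3. Stack: [238, 3]
BINARY_OP >> → 238 >> 3 = 29. Stack: [29]
LOAD_FAST r → push 238. Stack: [29, 238]
LOAD_CONST → push 2. Stack: [29, 238, 2]
BINARY_OP - → 238 - 2 = 236. Stack: [29, 236]
BINARY_OP ^ → 29 ^ 236 = 241. Stack: [241]
STORE_FAST m → m=241. Stack: []
LOAD_FAST_LOAD_FAST m,b → push 241,32. Stack: [241, 32]
BINARY_OP - → 241 - 32 = 209. Stack: [209]
RETURN_VALUE → return 209.

209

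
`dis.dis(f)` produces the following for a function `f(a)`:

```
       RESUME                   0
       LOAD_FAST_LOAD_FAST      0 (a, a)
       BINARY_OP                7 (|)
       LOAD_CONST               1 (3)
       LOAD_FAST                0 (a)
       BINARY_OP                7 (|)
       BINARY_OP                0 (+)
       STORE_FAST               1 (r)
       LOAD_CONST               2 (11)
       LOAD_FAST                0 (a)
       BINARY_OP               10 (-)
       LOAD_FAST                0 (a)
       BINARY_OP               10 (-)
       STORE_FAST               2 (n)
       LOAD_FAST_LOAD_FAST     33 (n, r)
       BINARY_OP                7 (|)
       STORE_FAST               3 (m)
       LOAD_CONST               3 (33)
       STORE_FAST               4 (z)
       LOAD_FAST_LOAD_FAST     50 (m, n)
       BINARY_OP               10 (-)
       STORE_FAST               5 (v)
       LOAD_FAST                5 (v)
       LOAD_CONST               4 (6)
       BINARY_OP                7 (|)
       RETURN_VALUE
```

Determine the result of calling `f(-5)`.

-26

LOAD_FAST_LOAD_FAST a,a → push -5,-5. Stack: [-5, -5]
BINARY_OP | → -5 | -5 = -5. Stack: [-5]
LOAD_CONST → push 3. Stack: [-5, 3]
LOAD_FAST a → push -5. Stack: [-5, 3, -5]
BINARY_OP | → 3 | -5 = -5. Stack: [-5, -5]
BINARY_OP + → -5 + -5 = -10. Stack: [-10]
STORE_FAST r → r=-10. Stack: []
LOAD_CONST → push 11. Stack: [11]
LOAD_FAST a → push -5. Stack: [11, -5]
BINARY_OP - → 11 - -5 = 16. Stack: [16]
LOAD_FAST a → push -5. Stack: [16, -5]
BINARY_OP - → 16 - -5 = 21. Stack: [21]
STORE_FAST n → n=21. Stack: []
LOAD_FAST_LOAD_FAST n,r → push 21,-10. Stack: [21, -10]
BINARY_OP | → 21 | -10 = -9. Stack: [-9]
STORE_FAST m → m=-9. Stack: []
LOAD_CONST → push 33. Stack: [33]
STORE_FAST z → z=33. Stack: []
LOAD_FAST_LOAD_FAST m,n → push -9,21. Stack: [-9, 21]
BINARY_OP - → -9 - 21 = -30. Stack: [-30]
STORE_FAST v → v=-30. Stack: []
LOAD_FAST v → push -30. Stack: [-30]
LOAD_CONST → push 6. Stack: [-30, 6]
BINARY_OP | → -30 | 6 = -26. Stack: [-26]
RETURN_VALUE → return -26.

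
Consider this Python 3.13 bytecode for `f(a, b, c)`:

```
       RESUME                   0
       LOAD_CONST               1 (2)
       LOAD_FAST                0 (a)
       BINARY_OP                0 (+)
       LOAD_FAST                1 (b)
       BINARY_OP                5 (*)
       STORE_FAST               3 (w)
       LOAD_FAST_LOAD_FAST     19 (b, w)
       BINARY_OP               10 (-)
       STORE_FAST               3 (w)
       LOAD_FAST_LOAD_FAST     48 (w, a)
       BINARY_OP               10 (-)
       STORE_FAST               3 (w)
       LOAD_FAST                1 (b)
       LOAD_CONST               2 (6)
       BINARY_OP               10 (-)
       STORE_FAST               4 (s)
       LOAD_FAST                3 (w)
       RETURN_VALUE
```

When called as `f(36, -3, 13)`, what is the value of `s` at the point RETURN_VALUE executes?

LOAD_CONST → push 2. Stack: [2]
LOAD_FAST a → push 36. Stack: [2, 36]
BINARY_OP + → 2 + 36 = 38. Stack: [38]
LOAD_FAST b → push -3. Stack: [38, -3]
BINARY_OP * → 38 * -3 = -114. Stack: [-114]
STORE_FAST w → w=-114. Stack: []
LOAD_FAST_LOAD_FAST b,w → push -3,-114. Stack: [-3, -114]
BINARY_OP - → -3 - -114 = 111. Stack: [111]
STORE_FAST w → w=111. Stack: []
LOAD_FAST_LOAD_FAST w,a → push 111,36. Stack: [111, 36]
BINARY_OP - → 111 - 36 = 75. Stack: [75]
STORE_FAST w → w=75. Stack: []
LOAD_FAST b → push -3. Stack: [-3]
LOAD_CONST → push 6. Stack: [-3, 6]
BINARY_OP - → -3 - 6 = -9. Stack: [-9]
STORE_FAST s → s=-9. Stack: []
LOAD_FAST w → push 75. Stack: [75]
RETURN_VALUE → return 75.

-9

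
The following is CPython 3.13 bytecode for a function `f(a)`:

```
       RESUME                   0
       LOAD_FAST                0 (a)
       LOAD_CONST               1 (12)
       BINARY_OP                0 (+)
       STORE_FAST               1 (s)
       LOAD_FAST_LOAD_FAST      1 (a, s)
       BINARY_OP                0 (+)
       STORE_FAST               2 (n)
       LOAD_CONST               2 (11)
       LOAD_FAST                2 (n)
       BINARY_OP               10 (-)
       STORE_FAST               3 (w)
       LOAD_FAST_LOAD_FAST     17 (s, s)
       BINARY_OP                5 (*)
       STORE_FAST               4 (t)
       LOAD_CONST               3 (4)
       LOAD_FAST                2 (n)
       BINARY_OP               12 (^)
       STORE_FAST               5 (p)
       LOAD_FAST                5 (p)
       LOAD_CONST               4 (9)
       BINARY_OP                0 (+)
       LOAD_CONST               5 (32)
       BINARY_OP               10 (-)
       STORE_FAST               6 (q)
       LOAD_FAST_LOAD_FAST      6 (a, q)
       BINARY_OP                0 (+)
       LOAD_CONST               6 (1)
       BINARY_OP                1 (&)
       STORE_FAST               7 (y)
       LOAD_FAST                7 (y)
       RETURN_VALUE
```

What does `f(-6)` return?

1

LOAD_FAST a → push -6. Stack: [-6]
LOAD_CONST → push 12. Stack: [-6, 12]
BINARY_OP + → -6 + 12 = 6. Stack: [6]
STORE_FAST s → s=6. Stack: []
LOAD_FAST_LOAD_FAST a,s → push -6,6. Stack: [-6, 6]
BINARY_OP + → -6 + 6 = 0. Stack: [0]
STORE_FAST n → n=0. Stack: []
LOAD_CONST → push 11. Stack: [11]
LOAD_FAST n → push 0. Stack: [11, 0]
BINARY_OP - → 11 - 0 = 11. Stack: [11]
STORE_FAST w → w=11. Stack: []
LOAD_FAST_LOAD_FAST s,s → push 6,6. Stack: [6, 6]
BINARY_OP * → 6 * 6 = 36. Stack: [36]
STORE_FAST t → t=36. Stack: []
LOAD_CONST → push 4. Stack: [4]
LOAD_FAST n → push 0. Stack: [4, 0]
BINARY_OP ^ → 4 ^ 0 = 4. Stack: [4]
STORE_FAST p → p=4. Stack: []
LOAD_FAST p → push 4. Stack: [4]
LOAD_CONST → push 9. Stack: [4, 9]
BINARY_OP + → 4 + 9 = 13. Stack: [13]
LOAD_CONST → push 32. Stack: [13, 32]
BINARY_OP - → 13 - 32 = -19. Stack: [-19]
STORE_FAST q → q=-19. Stack: []
LOAD_FAST_LOAD_FAST a,q → push -6,-19. Stack: [-6, -19]
BINARY_OP + → -6 + -19 = -25. Stack: [-25]
LOAD_CONST → push 1. Stack: [-25, 1]
BINARY_OP & → -25 & 1 = 1. Stack: [1]
STORE_FAST y → y=1. Stack: []
LOAD_FAST y → push 1. Stack: [1]
RETURN_VALUE → return 1.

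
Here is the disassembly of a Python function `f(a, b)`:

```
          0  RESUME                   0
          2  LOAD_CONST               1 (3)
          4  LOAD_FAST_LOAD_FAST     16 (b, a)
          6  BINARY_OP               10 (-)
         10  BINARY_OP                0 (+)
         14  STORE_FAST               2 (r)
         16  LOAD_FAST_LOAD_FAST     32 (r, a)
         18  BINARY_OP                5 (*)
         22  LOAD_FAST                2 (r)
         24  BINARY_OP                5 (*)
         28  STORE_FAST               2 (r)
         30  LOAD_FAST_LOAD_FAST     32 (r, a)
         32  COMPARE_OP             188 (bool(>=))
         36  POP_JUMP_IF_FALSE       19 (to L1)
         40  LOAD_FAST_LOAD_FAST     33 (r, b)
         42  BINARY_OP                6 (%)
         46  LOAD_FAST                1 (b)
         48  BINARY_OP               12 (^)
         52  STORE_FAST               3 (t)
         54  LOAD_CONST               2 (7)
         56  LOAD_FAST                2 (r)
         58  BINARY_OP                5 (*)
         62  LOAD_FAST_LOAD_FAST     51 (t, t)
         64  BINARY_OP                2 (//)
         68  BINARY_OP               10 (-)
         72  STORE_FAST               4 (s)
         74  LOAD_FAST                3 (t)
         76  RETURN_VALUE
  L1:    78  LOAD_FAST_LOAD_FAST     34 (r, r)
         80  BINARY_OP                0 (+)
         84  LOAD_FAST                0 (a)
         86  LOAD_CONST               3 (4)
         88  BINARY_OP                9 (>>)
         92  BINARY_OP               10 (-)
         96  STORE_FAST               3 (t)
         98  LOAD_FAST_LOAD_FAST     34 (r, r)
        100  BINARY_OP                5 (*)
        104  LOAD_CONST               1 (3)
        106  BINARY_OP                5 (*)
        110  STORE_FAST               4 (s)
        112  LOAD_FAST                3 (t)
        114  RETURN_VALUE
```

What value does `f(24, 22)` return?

20

LOAD_CONST → push 3. Stack: [3]
LOAD_FAST_LOAD_FAST b,a → push 22,24. Stack: [3, 22, 24]
BINARY_OP - → 22 - 24 = -2. Stack: [3, -2]
BINARY_OP + → 3 + -2 = 1. Stack: [1]
STORE_FAST r → r=1. Stack: []
LOAD_FAST_LOAD_FAST r,a → push 1,24. Stack: [1, 24]
BINARY_OP * → 1 * 24 = 24. Stack: [24]
LOAD_FAST r → push 1. Stack: [24, 1]
BINARY_OP * → 24 * 1 = 24. Stack: [24]
STORE_FAST r → r=24. Stack: []
LOAD_FAST_LOAD_FAST r,a → push 24,24. Stack: [24, 24]
COMPARE_OP bool(>=) → 24 vs 24 = True. Stack: [True]
POP_JUMP_IF_FALSE → pop True; no jump. Stack: []
LOAD_FAST_LOAD_FAST r,b → push 24,22. Stack: [24, 22]
BINARY_OP % → 24 % 22 = 2. Stack: [2]
LOAD_FAST b → push 22. Stack: [2, 22]
BINARY_OP ^ → 2 ^ 22 = 20. Stack: [20]
STORE_FAST t → t=20. Stack: []
LOAD_CONST → push 7. Stack: [7]
LOAD_FAST r → push 24. Stack: [7, 24]
BINARY_OP * → 7 * 24 = 168. Stack: [168]
LOAD_FAST_LOAD_FAST t,t → push 20,20. Stack: [168, 20, 20]
BINARY_OP // → 20 // 20 = 1. Stack: [168, 1]
BINARY_OP - → 168 - 1 = 167. Stack: [167]
STORE_FAST s → s=167. Stack: []
LOAD_FAST t → push 20. Stack: [20]
RETURN_VALUE → return 20.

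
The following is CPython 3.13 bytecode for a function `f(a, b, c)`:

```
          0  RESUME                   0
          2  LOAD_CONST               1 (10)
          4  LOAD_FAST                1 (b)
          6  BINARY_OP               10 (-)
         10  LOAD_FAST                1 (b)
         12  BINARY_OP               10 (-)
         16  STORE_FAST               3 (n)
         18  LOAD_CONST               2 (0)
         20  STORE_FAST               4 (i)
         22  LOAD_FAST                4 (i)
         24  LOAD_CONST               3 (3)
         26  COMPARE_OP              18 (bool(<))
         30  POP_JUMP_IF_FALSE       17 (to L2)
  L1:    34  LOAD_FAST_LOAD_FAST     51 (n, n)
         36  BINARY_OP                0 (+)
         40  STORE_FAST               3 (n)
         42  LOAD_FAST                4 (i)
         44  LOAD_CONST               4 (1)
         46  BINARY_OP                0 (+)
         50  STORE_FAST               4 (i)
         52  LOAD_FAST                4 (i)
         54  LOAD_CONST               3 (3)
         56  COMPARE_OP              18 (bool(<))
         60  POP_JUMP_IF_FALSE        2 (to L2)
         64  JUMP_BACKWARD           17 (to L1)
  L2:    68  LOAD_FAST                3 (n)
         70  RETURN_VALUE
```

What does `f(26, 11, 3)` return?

LOAD_CONST → push 10. Stack: [10]
LOAD_FAST b → push 11. Stack: [10, 11]
BINARY_OP - → 10 - 11 = -1. Stack: [-1]
LOAD_FAST b → push 11. Stack: [-1, 11]
BINARY_OP - → -1 - 11 = -12. Stack: [-12]
STORE_FAST n → n=-12. Stack: []
LOAD_CONST → push 0. Stack: [0]
STORE_FAST i → i=0. Stack: []
LOAD_FAST i → push 0. Stack: [0]
LOAD_CONST → push 3. Stack: [0, 3]
COMPARE_OP bool(<) → 0 vs 3 = True. Stack: [True]
POP_JUMP_IF_FALSE → pop True; no jump. Stack: []
LOAD_FAST_LOAD_FAST n,n → push -12,-12. Stack: [-12, -12]
BINARY_OP + → -12 + -12 = -24. Stack: [-24]
STORE_FAST n → n=-24. Stack: []
LOAD_FAST i → push 0. Stack: [0]
LOAD_CONST → push 1. Stack: [0, 1]
BINARY_OP + → 0 + 1 = 1. Stack: [1]
STORE_FAST i → i=1. Stack: []
LOAD_FAST i → push 1. Stack: [1]
LOAD_CONST → push 3. Stack: [1, 3]
COMPARE_OP bool(<) → 1 vs 3 = True. Stack: [True]
POP_JUMP_IF_FALSE → pop True; no jump. Stack: []
LOAD_FAST_LOAD_FAST n,n → push -24,-24. Stack: [-24, -24]
BINARY_OP + → -24 + -24 = -48. Stack: [-48]
STORE_FAST n → n=-48. Stack: []
LOAD_FAST i → push 1. Stack: [1]
LOAD_CONST → push 1. Stack: [1, 1]
BINARY_OP + → 1 + 1 = 2. Stack: [2]
STORE_FAST i → i=2. Stack: []
LOAD_FAST i → push 2. Stack: [2]
LOAD_CONST → push 3. Stack: [2, 3]
COMPARE_OP bool(<) → 2 vs 3 = True. Stack: [True]
POP_JUMP_IF_FALSE → pop True; no jump. Stack: []
LOAD_FAST_LOAD_FAST n,n → push -48,-48. Stack: [-48, -48]
BINARY_OP + → -48 + -48 = -96. Stack: [-96]
STORE_FAST n → n=-96. Stack: []
LOAD_FAST i → push 2. Stack: [2]
LOAD_CONST → push 1. Stack: [2, 1]
BINARY_OP + → 2 + 1 = 3. Stack: [3]
STORE_FAST i → i=3. Stack: []
LOAD_FAST i → push 3. Stack: [3]
LOAD_CONST → push 3. Stack: [3, 3]
COMPARE_OP bool(<) → 3 vs 3 = False. Stack: [False]
POP_JUMP_IF_FALSE → pop False; jump. Stack: []
LOAD_FAST n → push -96. Stack: [-96]
RETURN_VALUE → return -96.

-96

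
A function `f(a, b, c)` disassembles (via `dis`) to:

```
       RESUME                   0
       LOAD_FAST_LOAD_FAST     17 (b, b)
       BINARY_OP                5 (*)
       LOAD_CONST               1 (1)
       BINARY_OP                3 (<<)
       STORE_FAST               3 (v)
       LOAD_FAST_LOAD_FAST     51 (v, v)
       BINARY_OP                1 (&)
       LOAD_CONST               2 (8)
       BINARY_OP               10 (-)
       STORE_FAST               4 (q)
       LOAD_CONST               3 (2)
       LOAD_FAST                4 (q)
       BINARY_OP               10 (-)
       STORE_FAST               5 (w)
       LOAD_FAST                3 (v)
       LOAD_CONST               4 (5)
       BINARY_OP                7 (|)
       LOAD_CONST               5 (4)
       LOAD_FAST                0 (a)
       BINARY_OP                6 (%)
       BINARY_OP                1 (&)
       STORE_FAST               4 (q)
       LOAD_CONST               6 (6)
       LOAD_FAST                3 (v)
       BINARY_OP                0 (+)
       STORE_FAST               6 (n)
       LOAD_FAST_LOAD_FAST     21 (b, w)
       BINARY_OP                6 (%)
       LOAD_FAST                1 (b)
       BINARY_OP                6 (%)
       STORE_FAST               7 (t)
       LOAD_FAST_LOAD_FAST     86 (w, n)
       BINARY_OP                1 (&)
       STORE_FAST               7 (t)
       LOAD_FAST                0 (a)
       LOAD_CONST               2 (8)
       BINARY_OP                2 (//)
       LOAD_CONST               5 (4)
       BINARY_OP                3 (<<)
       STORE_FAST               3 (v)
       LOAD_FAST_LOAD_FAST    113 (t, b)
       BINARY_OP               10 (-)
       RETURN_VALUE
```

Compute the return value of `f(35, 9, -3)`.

31

LOAD_FAST_LOAD_FAST b,b → push 9,9. Stack: [9, 9]
BINARY_OP * → 9 * 9 = 81. Stack: [81]
LOAD_CONST → push 1. Stack: [81, 1]
BINARY_OP << → 81 << 1 = 162. Stack: [162]
STORE_FAST v → v=162. Stack: []
LOAD_FAST_LOAD_FAST v,v → push 162,162. Stack: [162, 162]
BINARY_OP & → 162 & 162 = 162. Stack: [162]
LOAD_CONST → push 8. Stack: [162, 8]
BINARY_OP - → 162 - 8 = 154. Stack: [154]
STORE_FAST q → q=154. Stack: []
LOAD_CONST → push 2. Stack: [2]
LOAD_FAST q → push 154. Stack: [2, 154]
BINARY_OP - → 2 - 154 = -152. Stack: [-152]
STORE_FAST w → w=-152. Stack: []
LOAD_FAST v → push 162. Stack: [162]
LOAD_CONST → push 5. Stack: [162, 5]
BINARY_OP | → 162 | 5 = 167. Stack: [167]
LOAD_CONST → push 4. Stack: [167, 4]
LOAD_FAST a → push 35. Stack: [167, 4, 35]
BINARY_OP % → 4 % 35 = 4. Stack: [167, 4]
BINARY_OP & → 167 & 4 = 4. Stack: [4]
STORE_FAST q → q=4. Stack: []
LOAD_CONST → push 6. Stack: [6]
LOAD_FAST v → push 162. Stack: [6, 162]
BINARY_OP + → 6 + 162 = 168. Stack: [168]
STORE_FAST n → n=168. Stack: []
LOAD_FAST_LOAD_FAST b,w → push 9,-152. Stack: [9, -152]
BINARY_OP % → 9 % -152 = -143. Stack: [-143]
LOAD_FAST b → push 9. Stack: [-143, 9]
BINARY_OP % → -143 % 9 = 1. Stack: [1]
STORE_FAST t → t=1. Stack: []
LOAD_FAST_LOAD_FAST w,n → push -152,168. Stack: [-152, 168]
BINARY_OP & → -152 & 168 = 40. Stack: [40]
STORE_FAST t → t=40. Stack: []
LOAD_FAST a → push 35. Stack: [35]
LOAD_CONST → push 8. Stack: [35, 8]
BINARY_OP // → 35 // 8 = 4. Stack: [4]
LOAD_CONST → push 4. Stack: [4, 4]
BINARY_OP << → 4 << 4 = 64. Stack: [64]
STORE_FAST v → v=64. Stack: []
LOAD_FAST_LOAD_FAST t,b → push 40,9. Stack: [40, 9]
BINARY_OP - → 40 - 9 = 31. Stack: [31]
RETURN_VALUE → return 31.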